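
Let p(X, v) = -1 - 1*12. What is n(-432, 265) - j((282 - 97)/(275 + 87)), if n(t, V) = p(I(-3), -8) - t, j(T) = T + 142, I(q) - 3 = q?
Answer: 100089/362 ≈ 276.49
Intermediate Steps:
I(q) = 3 + q
p(X, v) = -13 (p(X, v) = -1 - 12 = -13)
j(T) = 142 + T
n(t, V) = -13 - t
n(-432, 265) - j((282 - 97)/(275 + 87)) = (-13 - 1*(-432)) - (142 + (282 - 97)/(275 + 87)) = (-13 + 432) - (142 + 185/362) = 419 - (142 + 185*(1/362)) = 419 - (142 + 185/362) = 419 - 1*51589/362 = 419 - 51589/362 = 100089/362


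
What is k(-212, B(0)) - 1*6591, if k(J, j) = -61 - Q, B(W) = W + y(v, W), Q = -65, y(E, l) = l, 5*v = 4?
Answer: -6587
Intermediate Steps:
v = 4/5 (v = (1/5)*4 = 4/5 ≈ 0.80000)
B(W) = 2*W (B(W) = W + W = 2*W)
k(J, j) = 4 (k(J, j) = -61 - 1*(-65) = -61 + 65 = 4)
k(-212, B(0)) - 1*6591 = 4 - 1*6591 = 4 - 6591 = -6587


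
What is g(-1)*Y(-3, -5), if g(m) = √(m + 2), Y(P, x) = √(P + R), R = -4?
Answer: I*√7 ≈ 2.6458*I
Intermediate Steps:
Y(P, x) = √(-4 + P) (Y(P, x) = √(P - 4) = √(-4 + P))
g(m) = √(2 + m)
g(-1)*Y(-3, -5) = √(2 - 1)*√(-4 - 3) = √1*√(-7) = 1*(I*√7) = I*√7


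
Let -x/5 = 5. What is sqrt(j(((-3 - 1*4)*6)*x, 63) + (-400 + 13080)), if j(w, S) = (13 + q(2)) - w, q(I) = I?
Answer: sqrt(11645) ≈ 107.91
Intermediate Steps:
x = -25 (x = -5*5 = -25)
j(w, S) = 15 - w (j(w, S) = (13 + 2) - w = 15 - w)
sqrt(j(((-3 - 1*4)*6)*x, 63) + (-400 + 13080)) = sqrt((15 - (-3 - 1*4)*6*(-25)) + (-400 + 13080)) = sqrt((15 - (-3 - 4)*6*(-25)) + 12680) = sqrt((15 - (-7*6)*(-25)) + 12680) = sqrt((15 - (-42)*(-25)) + 12680) = sqrt((15 - 1*1050) + 12680) = sqrt((15 - 1050) + 12680) = sqrt(-1035 + 12680) = sqrt(11645)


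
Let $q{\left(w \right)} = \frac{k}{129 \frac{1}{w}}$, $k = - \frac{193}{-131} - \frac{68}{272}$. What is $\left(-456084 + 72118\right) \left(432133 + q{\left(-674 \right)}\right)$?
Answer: $- \frac{2803914617207011}{16899} \approx -1.6592 \cdot 10^{11}$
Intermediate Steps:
$k = \frac{641}{524}$ ($k = \left(-193\right) \left(- \frac{1}{131}\right) - \frac{1}{4} = \frac{193}{131} - \frac{1}{4} = \frac{641}{524} \approx 1.2233$)
$q{\left(w \right)} = \frac{641 w}{67596}$ ($q{\left(w \right)} = \frac{641}{524 \frac{129}{w}} = \frac{641 \frac{w}{129}}{524} = \frac{641 w}{67596}$)
$\left(-456084 + 72118\right) \left(432133 + q{\left(-674 \right)}\right) = \left(-456084 + 72118\right) \left(432133 + \frac{641}{67596} \left(-674\right)\right) = - 383966 \left(432133 - \frac{216017}{33798}\right) = \left(-383966\right) \frac{14605015117}{33798} = - \frac{2803914617207011}{16899}$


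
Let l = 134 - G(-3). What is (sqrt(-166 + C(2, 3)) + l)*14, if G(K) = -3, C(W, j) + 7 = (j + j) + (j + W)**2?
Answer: 1918 + 14*I*sqrt(142) ≈ 1918.0 + 166.83*I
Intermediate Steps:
C(W, j) = -7 + (W + j)**2 + 2*j (C(W, j) = -7 + ((j + j) + (j + W)**2) = -7 + (2*j + (W + j)**2) = -7 + ((W + j)**2 + 2*j) = -7 + (W + j)**2 + 2*j)
l = 137 (l = 134 - 1*(-3) = 134 + 3 = 137)
(sqrt(-166 + C(2, 3)) + l)*14 = (sqrt(-166 + (-7 + (2 + 3)**2 + 2*3)) + 137)*14 = (sqrt(-166 + (-7 + 5**2 + 6)) + 137)*14 = (sqrt(-166 + (-7 + 25 + 6)) + 137)*14 = (sqrt(-166 + 24) + 137)*14 = (sqrt(-142) + 137)*14 = (I*sqrt(142) + 137)*14 = (137 + I*sqrt(142))*14 = 1918 + 14*I*sqrt(142)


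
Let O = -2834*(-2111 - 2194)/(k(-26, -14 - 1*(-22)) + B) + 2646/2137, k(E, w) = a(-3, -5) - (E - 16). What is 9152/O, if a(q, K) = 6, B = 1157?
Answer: 294589724/325942239 ≈ 0.90381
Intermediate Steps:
k(E, w) = 22 - E (k(E, w) = 6 - (E - 16) = 6 - (-16 + E) = 6 + (16 - E) = 22 - E)
O = 5215075824/515017 (O = -2834*(-2111 - 2194)/((22 - 1*(-26)) + 1157) + 2646/2137 = -2834*(-4305/((22 + 26) + 1157)) + 2646*(1/2137) = -2834*(-4305/(48 + 1157)) + 2646/2137 = -2834/(1205*(-1/4305)) + 2646/2137 = -2834/(-241/861) + 2646/2137 = -2834*(-861/241) + 2646/2137 = 2440074/241 + 2646/2137 = 5215075824/515017 ≈ 10126.)
9152/O = 9152/(5215075824/515017) = 9152*(515017/5215075824) = 294589724/325942239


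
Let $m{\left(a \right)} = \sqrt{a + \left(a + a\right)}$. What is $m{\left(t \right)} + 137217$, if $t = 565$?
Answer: $137217 + \sqrt{1695} \approx 1.3726 \cdot 10^{5}$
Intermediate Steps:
$m{\left(a \right)} = \sqrt{3} \sqrt{a}$ ($m{\left(a \right)} = \sqrt{a + 2 a} = \sqrt{3 a} = \sqrt{3} \sqrt{a}$)
$m{\left(t \right)} + 137217 = \sqrt{3} \sqrt{565} + 137217 = \sqrt{1695} + 137217 = 137217 + \sqrt{1695}$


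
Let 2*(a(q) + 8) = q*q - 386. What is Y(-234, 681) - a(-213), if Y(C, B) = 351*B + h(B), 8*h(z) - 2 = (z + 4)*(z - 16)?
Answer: 2187907/8 ≈ 2.7349e+5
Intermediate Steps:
h(z) = 1/4 + (-16 + z)*(4 + z)/8 (h(z) = 1/4 + ((z + 4)*(z - 16))/8 = 1/4 + ((4 + z)*(-16 + z))/8 = 1/4 + ((-16 + z)*(4 + z))/8 = 1/4 + (-16 + z)*(4 + z)/8)
Y(C, B) = -31/4 + B**2/8 + 699*B/2 (Y(C, B) = 351*B + (-31/4 - 3*B/2 + B**2/8) = -31/4 + B**2/8 + 699*B/2)
a(q) = -201 + q**2/2 (a(q) = -8 + (q*q - 386)/2 = -8 + (q**2 - 386)/2 = -8 + (-386 + q**2)/2 = -8 + (-193 + q**2/2) = -201 + q**2/2)
Y(-234, 681) - a(-213) = (-31/4 + (1/8)*681**2 + (699/2)*681) - (-201 + (1/2)*(-213)**2) = (-31/4 + (1/8)*463761 + 476019/2) - (-201 + (1/2)*45369) = (-31/4 + 463761/8 + 476019/2) - (-201 + 45369/2) = 2367775/8 - 1*44967/2 = 2367775/8 - 44967/2 = 2187907/8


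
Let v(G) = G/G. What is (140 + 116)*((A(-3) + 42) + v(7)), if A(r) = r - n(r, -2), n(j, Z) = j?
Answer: 11008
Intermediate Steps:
v(G) = 1
A(r) = 0 (A(r) = r - r = 0)
(140 + 116)*((A(-3) + 42) + v(7)) = (140 + 116)*((0 + 42) + 1) = 256*(42 + 1) = 256*43 = 11008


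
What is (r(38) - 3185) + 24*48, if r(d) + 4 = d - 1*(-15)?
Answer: -1984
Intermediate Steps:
r(d) = 11 + d (r(d) = -4 + (d - 1*(-15)) = -4 + (d + 15) = -4 + (15 + d) = 11 + d)
(r(38) - 3185) + 24*48 = ((11 + 38) - 3185) + 24*48 = (49 - 3185) + 1152 = -3136 + 1152 = -1984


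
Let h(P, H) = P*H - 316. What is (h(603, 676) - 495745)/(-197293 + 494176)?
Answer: -88433/296883 ≈ -0.29787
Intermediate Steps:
h(P, H) = -316 + H*P (h(P, H) = H*P - 316 = -316 + H*P)
(h(603, 676) - 495745)/(-197293 + 494176) = ((-316 + 676*603) - 495745)/(-197293 + 494176) = ((-316 + 407628) - 495745)/296883 = (407312 - 495745)*(1/296883) = -88433*1/296883 = -88433/296883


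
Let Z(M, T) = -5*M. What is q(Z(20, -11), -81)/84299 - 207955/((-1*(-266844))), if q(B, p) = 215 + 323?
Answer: -17386836473/22494682356 ≈ -0.77293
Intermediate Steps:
q(B, p) = 538
q(Z(20, -11), -81)/84299 - 207955/((-1*(-266844))) = 538/84299 - 207955/((-1*(-266844))) = 538*(1/84299) - 207955/266844 = 538/84299 - 207955*1/266844 = 538/84299 - 207955/266844 = -17386836473/22494682356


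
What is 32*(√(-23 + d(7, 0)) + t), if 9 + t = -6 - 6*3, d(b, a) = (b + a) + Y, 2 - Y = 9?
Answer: -1056 + 32*I*√23 ≈ -1056.0 + 153.47*I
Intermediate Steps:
Y = -7 (Y = 2 - 1*9 = 2 - 9 = -7)
d(b, a) = -7 + a + b (d(b, a) = (b + a) - 7 = (a + b) - 7 = -7 + a + b)
t = -33 (t = -9 + (-6 - 6*3) = -9 + (-6 - 18) = -9 - 24 = -33)
32*(√(-23 + d(7, 0)) + t) = 32*(√(-23 + (-7 + 0 + 7)) - 33) = 32*(√(-23 + 0) - 33) = 32*(√(-23) - 33) = 32*(I*√23 - 33) = 32*(-33 + I*√23) = -1056 + 32*I*√23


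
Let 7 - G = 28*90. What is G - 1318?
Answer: -3831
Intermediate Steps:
G = -2513 (G = 7 - 28*90 = 7 - 1*2520 = 7 - 2520 = -2513)
G - 1318 = -2513 - 1318 = -3831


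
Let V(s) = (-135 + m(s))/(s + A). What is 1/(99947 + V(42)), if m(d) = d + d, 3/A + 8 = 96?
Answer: 1233/123233155 ≈ 1.0005e-5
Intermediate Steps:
A = 3/88 (A = 3/(-8 + 96) = 3/88 ≈ 0.034091)
m(d) = 2*d
V(s) = (-135 + 2*s)/(3/88 + s) (V(s) = (-135 + 2*s)/(s + 3/88) = (-135 + 2*s)/(3/88 + s))
1/(99947 + V(42)) = 1/(99947 + 88*(-135 + 2*42)/(3 + 88*42)) = 1/(99947 + 88*(-135 + 84)/(3 + 3696)) = 1/(99947 + 88*(-51)/3699) = 1/(99947 + 88*(1/3699)*(-51)) = 1/(99947 - 1496/1233) = 1/(123233155/1233) = 1233/123233155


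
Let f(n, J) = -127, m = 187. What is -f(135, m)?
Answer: 127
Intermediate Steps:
-f(135, m) = -1*(-127) = 127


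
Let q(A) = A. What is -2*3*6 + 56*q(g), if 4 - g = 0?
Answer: 188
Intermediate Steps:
g = 4 (g = 4 - 1*0 = 4 + 0 = 4)
-2*3*6 + 56*q(g) = -2*3*6 + 56*4 = -6*6 + 224 = -36 + 224 = 188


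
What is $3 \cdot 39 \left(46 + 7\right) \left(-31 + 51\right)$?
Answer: $124020$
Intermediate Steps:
$3 \cdot 39 \left(46 + 7\right) \left(-31 + 51\right) = 117 \cdot 53 \cdot 20 = 117 \cdot 1060 = 124020$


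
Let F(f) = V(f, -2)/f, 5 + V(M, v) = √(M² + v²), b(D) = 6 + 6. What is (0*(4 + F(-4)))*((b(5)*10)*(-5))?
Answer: 0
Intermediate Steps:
b(D) = 12
V(M, v) = -5 + √(M² + v²)
F(f) = (-5 + √(4 + f²))/f (F(f) = (-5 + √(f² + (-2)²))/f = (-5 + √(f² + 4))/f = (-5 + √(4 + f²))/f)
(0*(4 + F(-4)))*((b(5)*10)*(-5)) = (0*(4 + (-5 + √(4 + (-4)²))/(-4)))*((12*10)*(-5)) = (0*(4 - (-5 + √(4 + 16))/4))*(120*(-5)) = (0*(4 - (-5 + √20)/4))*(-600) = (0*(4 - (-5 + 2*√5)/4))*(-600) = (0*(4 + (5/4 - √5/2)))*(-600) = (0*(21/4 - √5/2))*(-600) = 0*(-600) = 0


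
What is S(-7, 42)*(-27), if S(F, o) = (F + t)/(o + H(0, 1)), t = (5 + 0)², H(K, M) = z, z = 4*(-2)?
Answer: -243/17 ≈ -14.294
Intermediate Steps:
z = -8
H(K, M) = -8
t = 25 (t = 5² = 25)
S(F, o) = (25 + F)/(-8 + o) (S(F, o) = (F + 25)/(o - 8) = (25 + F)/(-8 + o))
S(-7, 42)*(-27) = ((25 - 7)/(-8 + 42))*(-27) = (18/34)*(-27) = ((1/34)*18)*(-27) = (9/17)*(-27) = -243/17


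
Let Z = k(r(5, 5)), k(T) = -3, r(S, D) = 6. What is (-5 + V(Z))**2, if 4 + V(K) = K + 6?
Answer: 36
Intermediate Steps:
Z = -3
V(K) = 2 + K (V(K) = -4 + (K + 6) = -4 + (6 + K) = 2 + K)
(-5 + V(Z))**2 = (-5 + (2 - 3))**2 = (-5 - 1)**2 = (-6)**2 = 36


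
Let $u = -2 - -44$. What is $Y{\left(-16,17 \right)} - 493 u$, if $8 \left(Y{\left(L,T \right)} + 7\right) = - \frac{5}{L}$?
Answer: $- \frac{2651259}{128} \approx -20713.0$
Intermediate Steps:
$Y{\left(L,T \right)} = -7 - \frac{5}{8 L}$ ($Y{\left(L,T \right)} = -7 + \frac{\left(-5\right) \frac{1}{L}}{8} = -7 - \frac{5}{8 L}$)
$u = 42$ ($u = -2 + 44 = 42$)
$Y{\left(-16,17 \right)} - 493 u = \left(-7 - \frac{5}{8 \left(-16\right)}\right) - 20706 = \left(-7 - - \frac{5}{128}\right) - 20706 = \left(-7 + \frac{5}{128}\right) - 20706 = - \frac{891}{128} - 20706 = - \frac{2651259}{128}$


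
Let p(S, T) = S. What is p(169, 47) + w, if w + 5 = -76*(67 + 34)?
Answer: -7512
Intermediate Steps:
w = -7681 (w = -5 - 76*(67 + 34) = -5 - 76*101 = -5 - 7676 = -7681)
p(169, 47) + w = 169 - 7681 = -7512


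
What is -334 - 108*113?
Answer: -12538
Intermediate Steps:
-334 - 108*113 = -334 - 12204 = -12538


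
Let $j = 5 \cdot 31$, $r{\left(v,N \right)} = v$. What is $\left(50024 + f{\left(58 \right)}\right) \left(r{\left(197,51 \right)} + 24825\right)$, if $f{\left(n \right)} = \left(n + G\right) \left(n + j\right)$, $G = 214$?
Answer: $2701375120$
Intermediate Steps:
$j = 155$
$f{\left(n \right)} = \left(155 + n\right) \left(214 + n\right)$ ($f{\left(n \right)} = \left(n + 214\right) \left(n + 155\right) = \left(214 + n\right) \left(155 + n\right) = \left(155 + n\right) \left(214 + n\right)$)
$\left(50024 + f{\left(58 \right)}\right) \left(r{\left(197,51 \right)} + 24825\right) = \left(50024 + \left(33170 + 58^{2} + 369 \cdot 58\right)\right) \left(197 + 24825\right) = \left(50024 + \left(33170 + 3364 + 21402\right)\right) 25022 = \left(50024 + 57936\right) 25022 = 107960 \cdot 25022 = 2701375120$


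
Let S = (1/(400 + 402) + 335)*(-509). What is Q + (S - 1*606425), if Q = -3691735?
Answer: -3583877859/802 ≈ -4.4687e+6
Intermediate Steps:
S = -136753539/802 (S = (1/802 + 335)*(-509) = (268671/802)*(-509) = -136753539/802 ≈ -1.7052e+5)
Q + (S - 1*606425) = -3691735 + (-136753539/802 - 1*606425) = -3691735 + (-136753539/802 - 606425) = -3691735 - 623106389/802 = -3583877859/802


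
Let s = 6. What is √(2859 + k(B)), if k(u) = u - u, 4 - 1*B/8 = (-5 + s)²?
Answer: √2859 ≈ 53.470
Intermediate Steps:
B = 24 (B = 32 - 8*(-5 + 6)² = 32 - 8*1² = 32 - 8*1 = 32 - 8 = 24)
k(u) = 0
√(2859 + k(B)) = √(2859 + 0) = √2859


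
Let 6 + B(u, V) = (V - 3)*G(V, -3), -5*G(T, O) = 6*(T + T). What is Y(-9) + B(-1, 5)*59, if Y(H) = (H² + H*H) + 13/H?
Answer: -14485/9 ≈ -1609.4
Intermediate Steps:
G(T, O) = -12*T/5 (G(T, O) = -6*(T + T)/5 = -6*2*T/5 = -12*T/5)
B(u, V) = -6 - 12*V*(-3 + V)/5 (B(u, V) = -6 + (V - 3)*(-12*V/5) = -6 + (-3 + V)*(-12*V/5) = -6 - 12*V*(-3 + V)/5)
Y(H) = 2*H² + 13/H (Y(H) = (H² + H²) + 13/H = 2*H² + 13/H)
Y(-9) + B(-1, 5)*59 = (13 + 2*(-9)³)/(-9) + (-6 - 12/5*5² + (36/5)*5)*59 = -(13 + 2*(-729))/9 + (-6 - 12/5*25 + 36)*59 = -(13 - 1458)/9 + (-6 - 60 + 36)*59 = -⅑*(-1445) - 30*59 = 1445/9 - 1770 = -14485/9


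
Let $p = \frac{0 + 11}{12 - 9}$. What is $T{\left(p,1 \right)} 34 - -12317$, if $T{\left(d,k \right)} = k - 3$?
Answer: $12249$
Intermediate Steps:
$p = \frac{11}{3} \approx 3.6667$
$T{\left(d,k \right)} = -3 + k$ ($T{\left(d,k \right)} = k - 3 = -3 + k$)
$T{\left(p,1 \right)} 34 - -12317 = \left(-3 + 1\right) 34 - -12317 = \left(-2\right) 34 + 12317 = -68 + 12317 = 12249$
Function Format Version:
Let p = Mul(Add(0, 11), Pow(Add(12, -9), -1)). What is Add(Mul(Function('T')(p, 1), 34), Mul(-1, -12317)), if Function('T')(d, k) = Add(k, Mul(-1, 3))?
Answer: 12249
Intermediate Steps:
p = Rational(11, 3) (p = Mul(11, Pow(3, -1)) = Mul(11, Rational(1, 3)) = Rational(11, 3) ≈ 3.6667)
Function('T')(d, k) = Add(-3, k) (Function('T')(d, k) = Add(k, -3) = Add(-3, k))
Add(Mul(Function('T')(p, 1), 34), Mul(-1, -12317)) = Add(Mul(Add(-3, 1), 34), Mul(-1, -12317)) = Add(Mul(-2, 34), 12317) = Add(-68, 12317) = 12249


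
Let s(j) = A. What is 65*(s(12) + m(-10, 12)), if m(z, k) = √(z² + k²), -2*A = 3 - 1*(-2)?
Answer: -325/2 + 130*√61 ≈ 852.83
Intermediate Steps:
A = -5/2 (A = -(3 - 1*(-2))/2 = -(3 + 2)/2 = -½*5 = -5/2 ≈ -2.5000)
s(j) = -5/2
m(z, k) = √(k² + z²)
65*(s(12) + m(-10, 12)) = 65*(-5/2 + √(12² + (-10)²)) = 65*(-5/2 + √(144 + 100)) = 65*(-5/2 + √244) = 65*(-5/2 + 2*√61) = -325/2 + 130*√61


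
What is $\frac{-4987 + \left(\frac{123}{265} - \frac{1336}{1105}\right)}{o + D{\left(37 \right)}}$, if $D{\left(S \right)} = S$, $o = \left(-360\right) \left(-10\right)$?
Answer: $- \frac{58421456}{42600181} \approx -1.3714$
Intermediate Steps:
$o = 3600$
$\frac{-4987 + \left(\frac{123}{265} - \frac{1336}{1105}\right)}{o + D{\left(37 \right)}} = \frac{-4987 + \left(\frac{123}{265} - \frac{1336}{1105}\right)}{3600 + 37} = \frac{-4987 + \left(123 \cdot \frac{1}{265} - \frac{1336}{1105}\right)}{3637} = \left(-4987 + \left(\frac{123}{265} - \frac{1336}{1105}\right)\right) \frac{1}{3637} = \left(-4987 - \frac{8725}{11713}\right) \frac{1}{3637} = \left(- \frac{58421456}{11713}\right) \frac{1}{3637} = - \frac{58421456}{42600181}$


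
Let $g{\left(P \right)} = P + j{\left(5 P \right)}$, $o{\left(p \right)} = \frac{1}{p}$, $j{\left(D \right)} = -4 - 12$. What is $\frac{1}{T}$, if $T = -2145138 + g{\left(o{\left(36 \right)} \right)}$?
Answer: $- \frac{36}{77225543} \approx -4.6617 \cdot 10^{-7}$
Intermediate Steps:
$j{\left(D \right)} = -16$ ($j{\left(D \right)} = -4 - 12 = -16$)
$g{\left(P \right)} = -16 + P$ ($g{\left(P \right)} = P - 16 = -16 + P$)
$T = - \frac{77225543}{36}$ ($T = -2145138 - \left(16 - \frac{1}{36}\right) = -2145138 + \left(-16 + \frac{1}{36}\right) = -2145138 - \frac{575}{36} = - \frac{77225543}{36} \approx -2.1452 \cdot 10^{6}$)
$\frac{1}{T} = \frac{1}{- \frac{77225543}{36}} = - \frac{36}{77225543}$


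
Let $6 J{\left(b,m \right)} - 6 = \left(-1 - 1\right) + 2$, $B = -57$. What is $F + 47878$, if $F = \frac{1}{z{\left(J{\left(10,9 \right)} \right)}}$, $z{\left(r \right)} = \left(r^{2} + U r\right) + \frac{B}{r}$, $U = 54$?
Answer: $\frac{95755}{2} \approx 47878.0$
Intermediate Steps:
$J{\left(b,m \right)} = 1$ ($J{\left(b,m \right)} = 1 + \frac{\left(-1 - 1\right) + 2}{6} = 1 + \frac{-2 + 2}{6} = 1 + \frac{1}{6} \cdot 0 = 1 + 0 = 1$)
$z{\left(r \right)} = r^{2} - \frac{57}{r} + 54 r$ ($z{\left(r \right)} = \left(r^{2} + 54 r\right) - \frac{57}{r} = r^{2} - \frac{57}{r} + 54 r$)
$F = - \frac{1}{2}$ ($F = \frac{1}{1^{-1} \left(-57 + 1^{2} \left(54 + 1\right)\right)} = \frac{1}{1 \left(-57 + 1 \cdot 55\right)} = \frac{1}{1 \left(-57 + 55\right)} = \frac{1}{1 \left(-2\right)} = \frac{1}{-2} = - \frac{1}{2} \approx -0.5$)
$F + 47878 = - \frac{1}{2} + 47878 = \frac{95755}{2}$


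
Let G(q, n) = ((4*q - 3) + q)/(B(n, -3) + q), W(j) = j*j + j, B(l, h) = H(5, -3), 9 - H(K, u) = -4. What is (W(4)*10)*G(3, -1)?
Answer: 150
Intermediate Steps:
H(K, u) = 13 (H(K, u) = 9 - 1*(-4) = 9 + 4 = 13)
B(l, h) = 13
W(j) = j + j**2 (W(j) = j**2 + j = j + j**2)
G(q, n) = (-3 + 5*q)/(13 + q) (G(q, n) = ((4*q - 3) + q)/(13 + q) = ((-3 + 4*q) + q)/(13 + q) = (-3 + 5*q)/(13 + q))
(W(4)*10)*G(3, -1) = ((4*(1 + 4))*10)*((-3 + 5*3)/(13 + 3)) = ((4*5)*10)*((-3 + 15)/16) = (20*10)*((1/16)*12) = 200*(3/4) = 150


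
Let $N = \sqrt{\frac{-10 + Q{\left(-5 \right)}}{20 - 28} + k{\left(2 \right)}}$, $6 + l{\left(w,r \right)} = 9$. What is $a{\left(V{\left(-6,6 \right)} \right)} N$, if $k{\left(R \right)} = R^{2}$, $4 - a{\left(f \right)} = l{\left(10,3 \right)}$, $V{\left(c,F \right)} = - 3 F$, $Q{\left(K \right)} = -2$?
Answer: $\frac{\sqrt{22}}{2} \approx 2.3452$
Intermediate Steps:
$l{\left(w,r \right)} = 3$ ($l{\left(w,r \right)} = -6 + 9 = 3$)
$a{\left(f \right)} = 1$ ($a{\left(f \right)} = 4 - 3 = 1$)
$N = \frac{\sqrt{22}}{2}$ ($N = \sqrt{\frac{-10 - 2}{20 - 28} + 2^{2}} = \sqrt{- \frac{12}{-8} + 4} = \sqrt{\left(-12\right) \left(- \frac{1}{8}\right) + 4} = \sqrt{\frac{3}{2} + 4} = \sqrt{\frac{11}{2}} = \frac{\sqrt{22}}{2} \approx 2.3452$)
$a{\left(V{\left(-6,6 \right)} \right)} N = 1 \frac{\sqrt{22}}{2} = \frac{\sqrt{22}}{2}$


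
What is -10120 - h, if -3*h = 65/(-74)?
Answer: -2246705/222 ≈ -10120.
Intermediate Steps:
h = 65/222 (h = -65/(3*(-74)) = -65*(-1)/(3*74) = -⅓*(-65/74) = 65/222 ≈ 0.29279)
-10120 - h = -10120 - 1*65/222 = -10120 - 65/222 = -2246705/222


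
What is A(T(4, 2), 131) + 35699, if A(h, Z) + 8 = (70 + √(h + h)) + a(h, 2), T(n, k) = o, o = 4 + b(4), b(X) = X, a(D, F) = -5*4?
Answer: 35745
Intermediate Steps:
a(D, F) = -20
o = 8 (o = 4 + 4 = 8)
T(n, k) = 8
A(h, Z) = 42 + √2*√h (A(h, Z) = -8 + ((70 + √(h + h)) - 20) = -8 + ((70 + √(2*h)) - 20) = -8 + ((70 + √2*√h) - 20) = -8 + (50 + √2*√h) = 42 + √2*√h)
A(T(4, 2), 131) + 35699 = (42 + √2*√8) + 35699 = (42 + √2*(2*√2)) + 35699 = (42 + 4) + 35699 = 46 + 35699 = 35745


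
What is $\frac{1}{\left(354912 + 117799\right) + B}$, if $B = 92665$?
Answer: $\frac{1}{565376} \approx 1.7687 \cdot 10^{-6}$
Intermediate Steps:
$\frac{1}{\left(354912 + 117799\right) + B} = \frac{1}{\left(354912 + 117799\right) + 92665} = \frac{1}{472711 + 92665} = \frac{1}{565376}$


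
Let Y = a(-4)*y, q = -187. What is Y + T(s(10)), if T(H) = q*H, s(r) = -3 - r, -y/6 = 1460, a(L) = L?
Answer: 37471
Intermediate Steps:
y = -8760 (y = -6*1460 = -8760)
Y = 35040 (Y = -4*(-8760) = 35040)
T(H) = -187*H
Y + T(s(10)) = 35040 - 187*(-3 - 1*10) = 35040 - 187*(-3 - 10) = 35040 - 187*(-13) = 35040 + 2431 = 37471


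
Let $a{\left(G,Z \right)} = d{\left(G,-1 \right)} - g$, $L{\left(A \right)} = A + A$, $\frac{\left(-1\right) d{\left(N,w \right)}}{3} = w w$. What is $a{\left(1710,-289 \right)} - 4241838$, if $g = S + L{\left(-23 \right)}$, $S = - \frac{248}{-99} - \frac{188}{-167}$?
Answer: $- \frac{70129656763}{16533} \approx -4.2418 \cdot 10^{6}$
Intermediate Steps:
$d{\left(N,w \right)} = - 3 w^{2}$ ($d{\left(N,w \right)} = - 3 w w = - 3 w^{2}$)
$L{\left(A \right)} = 2 A$
$S = \frac{60028}{16533}$ ($S = \left(-248\right) \left(- \frac{1}{99}\right) - - \frac{188}{167} = \frac{248}{99} + \frac{188}{167} = \frac{60028}{16533} \approx 3.6308$)
$g = - \frac{700490}{16533}$ ($g = \frac{60028}{16533} + 2 \left(-23\right) = \frac{60028}{16533} - 46 = - \frac{700490}{16533} \approx -42.369$)
$a{\left(G,Z \right)} = \frac{650891}{16533}$ ($a{\left(G,Z \right)} = - 3 \left(-1\right)^{2} - - \frac{700490}{16533} = \left(-3\right) 1 + \frac{700490}{16533} = -3 + \frac{700490}{16533} = \frac{650891}{16533}$)
$a{\left(1710,-289 \right)} - 4241838 = \frac{650891}{16533} - 4241838 = - \frac{70129656763}{16533}$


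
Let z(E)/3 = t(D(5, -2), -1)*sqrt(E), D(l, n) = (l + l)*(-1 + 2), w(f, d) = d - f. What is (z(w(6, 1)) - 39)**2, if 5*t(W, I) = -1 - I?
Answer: 1521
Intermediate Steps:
D(l, n) = 2*l (D(l, n) = (2*l)*1 = 2*l)
t(W, I) = -1/5 - I/5 (t(W, I) = (-1 - I)/5 = -1/5 - I/5)
z(E) = 0 (z(E) = 3*((-1/5 - 1/5*(-1))*sqrt(E)) = 3*((-1/5 + 1/5)*sqrt(E)) = 3*(0*sqrt(E)) = 3*0 = 0)
(z(w(6, 1)) - 39)**2 = (0 - 39)**2 = (-39)**2 = 1521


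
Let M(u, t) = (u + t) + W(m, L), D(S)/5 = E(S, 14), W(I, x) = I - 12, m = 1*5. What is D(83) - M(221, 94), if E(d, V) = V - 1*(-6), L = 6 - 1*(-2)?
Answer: -208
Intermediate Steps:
L = 8 (L = 6 + 2 = 8)
m = 5
E(d, V) = 6 + V (E(d, V) = V + 6 = 6 + V)
W(I, x) = -12 + I
D(S) = 100 (D(S) = 5*(6 + 14) = 5*20 = 100)
M(u, t) = -7 + t + u (M(u, t) = (u + t) + (-12 + 5) = (t + u) - 7 = -7 + t + u)
D(83) - M(221, 94) = 100 - (-7 + 94 + 221) = 100 - 1*308 = 100 - 308 = -208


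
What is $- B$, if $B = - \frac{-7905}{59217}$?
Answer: $- \frac{2635}{19739} \approx -0.13349$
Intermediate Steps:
$B = \frac{2635}{19739}$ ($B = - \frac{-7905}{59217} = \left(-1\right) \left(- \frac{2635}{19739}\right) = \frac{2635}{19739} \approx 0.13349$)
$- B = \left(-1\right) \frac{2635}{19739} = - \frac{2635}{19739}$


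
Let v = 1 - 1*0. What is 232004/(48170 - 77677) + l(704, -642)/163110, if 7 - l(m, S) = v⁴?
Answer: -6306999233/802147795 ≈ -7.8626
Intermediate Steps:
v = 1 (v = 1 + 0 = 1)
l(m, S) = 6 (l(m, S) = 7 - 1*1⁴ = 7 - 1*1 = 7 - 1 = 6)
232004/(48170 - 77677) + l(704, -642)/163110 = 232004/(48170 - 77677) + 6/163110 = 232004/(-29507) + 6*(1/163110) = 232004*(-1/29507) + 1/27185 = -232004/29507 + 1/27185 = -6306999233/802147795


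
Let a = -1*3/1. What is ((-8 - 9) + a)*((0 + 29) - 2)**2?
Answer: -14580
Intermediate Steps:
a = -3 (a = -3*1 = -3)
((-8 - 9) + a)*((0 + 29) - 2)**2 = ((-8 - 9) - 3)*((0 + 29) - 2)**2 = (-17 - 3)*(29 - 2)**2 = -20*27**2 = -20*729 = -14580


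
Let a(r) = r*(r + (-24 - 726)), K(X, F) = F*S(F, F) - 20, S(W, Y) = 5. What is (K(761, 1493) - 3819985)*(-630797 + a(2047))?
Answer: -7717198591480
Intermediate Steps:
K(X, F) = -20 + 5*F (K(X, F) = F*5 - 20 = 5*F - 20 = -20 + 5*F)
a(r) = r*(-750 + r) (a(r) = r*(r - 750) = r*(-750 + r))
(K(761, 1493) - 3819985)*(-630797 + a(2047)) = ((-20 + 5*1493) - 3819985)*(-630797 + 2047*(-750 + 2047)) = ((-20 + 7465) - 3819985)*(-630797 + 2047*1297) = (7445 - 3819985)*(-630797 + 2654959) = -3812540*2024162 = -7717198591480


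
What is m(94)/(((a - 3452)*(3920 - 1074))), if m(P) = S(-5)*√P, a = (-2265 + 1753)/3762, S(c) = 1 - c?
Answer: -5643*√94/9240204964 ≈ -5.9210e-6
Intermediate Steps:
a = -256/1881 (a = -512*1/3762 = -256/1881 ≈ -0.13610)
m(P) = 6*√P (m(P) = (1 - 1*(-5))*√P = (1 + 5)*√P = 6*√P)
m(94)/(((a - 3452)*(3920 - 1074))) = (6*√94)/(((-256/1881 - 3452)*(3920 - 1074))) = (6*√94)/((-6493468/1881*2846)) = (6*√94)/(-18480409928/1881) = (6*√94)*(-1881/18480409928) = -5643*√94/9240204964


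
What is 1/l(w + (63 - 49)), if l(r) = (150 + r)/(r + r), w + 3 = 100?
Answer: 74/87 ≈ 0.85057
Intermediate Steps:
w = 97 (w = -3 + 100 = 97)
l(r) = (150 + r)/(2*r) (l(r) = (150 + r)/((2*r)) = (150 + r)*(1/(2*r)) = (150 + r)/(2*r))
1/l(w + (63 - 49)) = 1/((150 + (97 + (63 - 49)))/(2*(97 + (63 - 49)))) = 1/((150 + (97 + 14))/(2*(97 + 14))) = 1/((1/2)*(150 + 111)/111) = 1/((1/2)*(1/111)*261) = 1/(87/74) = 74/87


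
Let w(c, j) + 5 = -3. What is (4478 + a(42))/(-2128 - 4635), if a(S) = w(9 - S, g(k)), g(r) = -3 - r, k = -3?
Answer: -4470/6763 ≈ -0.66095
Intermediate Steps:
w(c, j) = -8 (w(c, j) = -5 - 3 = -8)
a(S) = -8
(4478 + a(42))/(-2128 - 4635) = (4478 - 8)/(-2128 - 4635) = 4470/(-6763) = 4470*(-1/6763) = -4470/6763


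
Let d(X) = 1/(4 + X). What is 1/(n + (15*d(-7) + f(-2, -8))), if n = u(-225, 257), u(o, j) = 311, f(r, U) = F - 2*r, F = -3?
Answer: 1/307 ≈ 0.0032573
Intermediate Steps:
f(r, U) = -3 - 2*r
n = 311
1/(n + (15*d(-7) + f(-2, -8))) = 1/(311 + (15/(4 - 7) + (-3 - 2*(-2)))) = 1/(311 + (15/(-3) + (-3 + 4))) = 1/(311 + (15*(-⅓) + 1)) = 1/(311 + (-5 + 1)) = 1/(311 - 4) = 1/307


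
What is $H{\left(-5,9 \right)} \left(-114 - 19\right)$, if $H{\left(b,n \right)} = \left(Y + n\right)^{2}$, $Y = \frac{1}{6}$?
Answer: $- \frac{402325}{36} \approx -11176.0$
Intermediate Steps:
$Y = \frac{1}{6} \approx 0.16667$
$H{\left(b,n \right)} = \left(\frac{1}{6} + n\right)^{2}$
$H{\left(-5,9 \right)} \left(-114 - 19\right) = \frac{\left(1 + 6 \cdot 9\right)^{2}}{36} \left(-114 - 19\right) = \frac{\left(1 + 54\right)^{2}}{36} \left(-114 - 19\right) = \frac{55^{2}}{36} \left(-133\right) = \frac{1}{36} \cdot 3025 \left(-133\right) = \frac{3025}{36} \left(-133\right) = - \frac{402325}{36}$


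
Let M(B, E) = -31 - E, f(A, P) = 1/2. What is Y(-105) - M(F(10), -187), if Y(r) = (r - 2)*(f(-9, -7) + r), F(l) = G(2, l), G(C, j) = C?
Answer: 22051/2 ≈ 11026.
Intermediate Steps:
f(A, P) = 1/2
F(l) = 2
Y(r) = (1/2 + r)*(-2 + r) (Y(r) = (r - 2)*(1/2 + r) = (-2 + r)*(1/2 + r) = (1/2 + r)*(-2 + r))
Y(-105) - M(F(10), -187) = (-1 + (-105)**2 - 3/2*(-105)) - (-31 - 1*(-187)) = (-1 + 11025 + 315/2) - (-31 + 187) = 22363/2 - 1*156 = 22363/2 - 156 = 22051/2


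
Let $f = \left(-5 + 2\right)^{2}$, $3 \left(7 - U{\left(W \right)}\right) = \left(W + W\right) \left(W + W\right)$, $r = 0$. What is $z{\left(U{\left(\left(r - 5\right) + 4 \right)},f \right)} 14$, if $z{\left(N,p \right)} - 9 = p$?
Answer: $252$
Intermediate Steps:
$U{\left(W \right)} = 7 - \frac{4 W^{2}}{3}$ ($U{\left(W \right)} = 7 - \frac{\left(W + W\right) \left(W + W\right)}{3} = 7 - \frac{2 W 2 W}{3} = 7 - \frac{4 W^{2}}{3}$)
$f = 9$ ($f = \left(-3\right)^{2} = 9$)
$z{\left(N,p \right)} = 9 + p$
$z{\left(U{\left(\left(r - 5\right) + 4 \right)},f \right)} 14 = \left(9 + 9\right) 14 = 18 \cdot 14 = 252$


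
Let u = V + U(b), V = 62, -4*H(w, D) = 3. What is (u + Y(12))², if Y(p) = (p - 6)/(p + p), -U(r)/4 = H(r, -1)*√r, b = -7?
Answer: 60993/16 + 747*I*√7/2 ≈ 3812.1 + 988.19*I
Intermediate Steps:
H(w, D) = -¾ (H(w, D) = -¼*3 = -¾)
U(r) = 3*√r (U(r) = -(-3)*√r = 3*√r)
Y(p) = (-6 + p)/(2*p) (Y(p) = (-6 + p)/((2*p)) = (-6 + p)*(1/(2*p)) = (-6 + p)/(2*p))
u = 62 + 3*I*√7 (u = 62 + 3*√(-7) = 62 + 3*(I*√7) = 62 + 3*I*√7 ≈ 62.0 + 7.9373*I)
(u + Y(12))² = ((62 + 3*I*√7) + (½)*(-6 + 12)/12)² = ((62 + 3*I*√7) + (½)*(1/12)*6)² = ((62 + 3*I*√7) + ¼)² = (249/4 + 3*I*√7)²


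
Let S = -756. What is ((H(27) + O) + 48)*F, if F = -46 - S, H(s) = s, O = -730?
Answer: -465050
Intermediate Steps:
F = 710 (F = -46 - 1*(-756) = -46 + 756 = 710)
((H(27) + O) + 48)*F = ((27 - 730) + 48)*710 = (-703 + 48)*710 = -655*710 = -465050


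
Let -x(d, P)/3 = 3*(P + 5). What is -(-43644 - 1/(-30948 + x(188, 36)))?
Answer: 1366799147/31317 ≈ 43644.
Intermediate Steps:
x(d, P) = -45 - 9*P (x(d, P) = -9*(P + 5) = -9*(5 + P) = -3*(15 + 3*P) = -45 - 9*P)
-(-43644 - 1/(-30948 + x(188, 36))) = -(-43644 - 1/(-30948 + (-45 - 9*36))) = -(-43644 - 1/(-30948 + (-45 - 324))) = -(-43644 - 1/(-30948 - 369)) = -(-43644 - 1/(-31317)) = -(-43644 - 1*(-1/31317)) = -(-43644 + 1/31317) = -1*(-1366799147/31317) = 1366799147/31317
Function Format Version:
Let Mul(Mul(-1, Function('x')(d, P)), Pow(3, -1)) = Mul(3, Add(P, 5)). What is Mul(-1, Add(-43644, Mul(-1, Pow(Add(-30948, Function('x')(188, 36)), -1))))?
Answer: Rational(1366799147, 31317) ≈ 43644.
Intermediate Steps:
Function('x')(d, P) = Add(-45, Mul(-9, P)) (Function('x')(d, P) = Mul(-3, Mul(3, Add(P, 5))) = Mul(-3, Mul(3, Add(5, P))) = Mul(-3, Add(15, Mul(3, P))) = Add(-45, Mul(-9, P)))
Mul(-1, Add(-43644, Mul(-1, Pow(Add(-30948, Function('x')(188, 36)), -1)))) = Mul(-1, Add(-43644, Mul(-1, Pow(Add(-30948, Add(-45, Mul(-9, 36))), -1)))) = Mul(-1, Add(-43644, Mul(-1, Pow(Add(-30948, Add(-45, -324)), -1)))) = Mul(-1, Add(-43644, Mul(-1, Pow(Add(-30948, -369), -1)))) = Mul(-1, Add(-43644, Mul(-1, Pow(-31317, -1)))) = Mul(-1, Add(-43644, Mul(-1, Rational(-1, 31317)))) = Mul(-1, Add(-43644, Rational(1, 31317))) = Mul(-1, Rational(-1366799147, 31317)) = Rational(1366799147, 31317)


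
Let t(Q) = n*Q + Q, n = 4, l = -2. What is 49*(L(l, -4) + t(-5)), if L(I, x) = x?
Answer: -1421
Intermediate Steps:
t(Q) = 5*Q (t(Q) = 4*Q + Q = 5*Q)
49*(L(l, -4) + t(-5)) = 49*(-4 + 5*(-5)) = 49*(-4 - 25) = 49*(-29) = -1421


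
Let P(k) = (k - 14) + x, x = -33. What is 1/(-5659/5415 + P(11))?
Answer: -5415/200599 ≈ -0.026994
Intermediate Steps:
P(k) = -47 + k (P(k) = (k - 14) - 33 = (-14 + k) - 33 = -47 + k)
1/(-5659/5415 + P(11)) = 1/(-5659/5415 + (-47 + 11)) = 1/(-5659*1/5415 - 36) = 1/(-5659/5415 - 36) = 1/(-200599/5415) = -5415/200599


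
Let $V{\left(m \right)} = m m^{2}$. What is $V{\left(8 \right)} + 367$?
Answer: $879$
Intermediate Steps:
$V{\left(m \right)} = m^{3}$
$V{\left(8 \right)} + 367 = 8^{3} + 367 = 512 + 367 = 879$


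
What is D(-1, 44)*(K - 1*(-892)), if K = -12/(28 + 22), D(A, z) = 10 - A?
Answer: 245234/25 ≈ 9809.4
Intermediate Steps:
K = -6/25 (K = -12/50 = (1/50)*(-12) = -6/25 ≈ -0.24000)
D(-1, 44)*(K - 1*(-892)) = (10 - 1*(-1))*(-6/25 - 1*(-892)) = (10 + 1)*(-6/25 + 892) = 11*(22294/25) = 245234/25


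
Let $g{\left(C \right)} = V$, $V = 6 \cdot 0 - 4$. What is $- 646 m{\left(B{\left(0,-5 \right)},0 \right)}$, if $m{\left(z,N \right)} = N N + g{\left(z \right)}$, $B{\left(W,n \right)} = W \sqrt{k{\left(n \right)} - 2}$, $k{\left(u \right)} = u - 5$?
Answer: $2584$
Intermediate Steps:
$k{\left(u \right)} = -5 + u$ ($k{\left(u \right)} = u - 5 = -5 + u$)
$V = -4$ ($V = 0 - 4 = -4$)
$g{\left(C \right)} = -4$
$B{\left(W,n \right)} = W \sqrt{-7 + n}$ ($B{\left(W,n \right)} = W \sqrt{\left(-5 + n\right) - 2} = W \sqrt{-7 + n}$)
$m{\left(z,N \right)} = -4 + N^{2}$ ($m{\left(z,N \right)} = N N - 4 = N^{2} - 4 = -4 + N^{2}$)
$- 646 m{\left(B{\left(0,-5 \right)},0 \right)} = - 646 \left(-4 + 0^{2}\right) = - 646 \left(-4 + 0\right) = \left(-646\right) \left(-4\right) = 2584$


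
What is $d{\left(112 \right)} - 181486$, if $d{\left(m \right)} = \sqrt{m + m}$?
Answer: $-181486 + 4 \sqrt{14} \approx -1.8147 \cdot 10^{5}$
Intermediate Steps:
$d{\left(m \right)} = \sqrt{2} \sqrt{m}$ ($d{\left(m \right)} = \sqrt{2 m} = \sqrt{2} \sqrt{m}$)
$d{\left(112 \right)} - 181486 = \sqrt{2} \sqrt{112} - 181486 = \sqrt{2} \cdot 4 \sqrt{7} - 181486 = 4 \sqrt{14} - 181486 = -181486 + 4 \sqrt{14}$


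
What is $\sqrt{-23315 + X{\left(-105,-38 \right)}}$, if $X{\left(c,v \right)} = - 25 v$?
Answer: $3 i \sqrt{2485} \approx 149.55 i$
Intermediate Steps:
$\sqrt{-23315 + X{\left(-105,-38 \right)}} = \sqrt{-23315 - -950} = \sqrt{-23315 + 950} = \sqrt{-22365} = 3 i \sqrt{2485}$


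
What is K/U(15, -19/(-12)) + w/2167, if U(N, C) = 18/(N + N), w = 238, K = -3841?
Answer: -41616521/6501 ≈ -6401.6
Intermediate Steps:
U(N, C) = 9/N (U(N, C) = 18/((2*N)) = 18*(1/(2*N)) = 9/N)
K/U(15, -19/(-12)) + w/2167 = -3841/(9/15) + 238/2167 = -3841/(9*(1/15)) + 238*(1/2167) = -3841/3/5 + 238/2167 = -3841*5/3 + 238/2167 = -19205/3 + 238/2167 = -41616521/6501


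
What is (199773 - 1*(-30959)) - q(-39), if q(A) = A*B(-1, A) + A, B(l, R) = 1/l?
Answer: 230732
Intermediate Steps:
q(A) = 0 (q(A) = A/(-1) + A = A*(-1) + A = -A + A = 0)
(199773 - 1*(-30959)) - q(-39) = (199773 - 1*(-30959)) - 1*0 = (199773 + 30959) + 0 = 230732 + 0 = 230732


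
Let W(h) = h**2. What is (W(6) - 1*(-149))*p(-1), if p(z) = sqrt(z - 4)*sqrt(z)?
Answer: -185*sqrt(5) ≈ -413.67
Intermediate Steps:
p(z) = sqrt(z)*sqrt(-4 + z) (p(z) = sqrt(-4 + z)*sqrt(z) = sqrt(z)*sqrt(-4 + z))
(W(6) - 1*(-149))*p(-1) = (6**2 - 1*(-149))*(sqrt(-1)*sqrt(-4 - 1)) = (36 + 149)*(I*sqrt(-5)) = 185*(I*(I*sqrt(5))) = 185*(-sqrt(5)) = -185*sqrt(5)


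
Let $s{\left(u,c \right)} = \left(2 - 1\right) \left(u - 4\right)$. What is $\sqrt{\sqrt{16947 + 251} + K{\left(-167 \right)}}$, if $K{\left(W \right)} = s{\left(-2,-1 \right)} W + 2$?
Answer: $\sqrt{1004 + \sqrt{17198}} \approx 33.692$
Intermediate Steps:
$s{\left(u,c \right)} = -4 + u$ ($s{\left(u,c \right)} = 1 \left(-4 + u\right) = -4 + u$)
$K{\left(W \right)} = 2 - 6 W$ ($K{\left(W \right)} = \left(-4 - 2\right) W + 2 = - 6 W + 2 = 2 - 6 W$)
$\sqrt{\sqrt{16947 + 251} + K{\left(-167 \right)}} = \sqrt{\sqrt{16947 + 251} + \left(2 - -1002\right)} = \sqrt{\sqrt{17198} + \left(2 + 1002\right)} = \sqrt{\sqrt{17198} + 1004} = \sqrt{1004 + \sqrt{17198}}$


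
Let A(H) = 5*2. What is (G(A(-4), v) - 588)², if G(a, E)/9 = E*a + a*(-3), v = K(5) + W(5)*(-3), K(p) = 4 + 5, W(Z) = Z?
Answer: 1954404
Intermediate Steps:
A(H) = 10
K(p) = 9
v = -6 (v = 9 + 5*(-3) = 9 - 15 = -6)
G(a, E) = -27*a + 9*E*a (G(a, E) = 9*(E*a + a*(-3)) = 9*(E*a - 3*a) = 9*(-3*a + E*a) = -27*a + 9*E*a)
(G(A(-4), v) - 588)² = (9*10*(-3 - 6) - 588)² = (9*10*(-9) - 588)² = (-810 - 588)² = (-1398)² = 1954404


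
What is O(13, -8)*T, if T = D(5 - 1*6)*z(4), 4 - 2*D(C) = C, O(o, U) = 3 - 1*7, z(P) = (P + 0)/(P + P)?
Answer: -5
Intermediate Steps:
z(P) = 1/2 (z(P) = P/((2*P)) = P*(1/(2*P)) = 1/2)
O(o, U) = -4 (O(o, U) = 3 - 7 = -4)
D(C) = 2 - C/2
T = 5/4 (T = (2 - (5 - 1*6)/2)*(1/2) = (2 - (5 - 6)/2)*(1/2) = (2 - 1/2*(-1))*(1/2) = (2 + 1/2)*(1/2) = (5/2)*(1/2) = 5/4 ≈ 1.2500)
O(13, -8)*T = -4*5/4 = -5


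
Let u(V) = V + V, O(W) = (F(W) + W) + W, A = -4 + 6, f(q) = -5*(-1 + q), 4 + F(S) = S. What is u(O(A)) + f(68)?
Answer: -331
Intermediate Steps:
F(S) = -4 + S
f(q) = 5 - 5*q
A = 2
O(W) = -4 + 3*W (O(W) = ((-4 + W) + W) + W = (-4 + 2*W) + W = -4 + 3*W)
u(V) = 2*V
u(O(A)) + f(68) = 2*(-4 + 3*2) + (5 - 5*68) = 2*(-4 + 6) + (5 - 340) = 2*2 - 335 = 4 - 335 = -331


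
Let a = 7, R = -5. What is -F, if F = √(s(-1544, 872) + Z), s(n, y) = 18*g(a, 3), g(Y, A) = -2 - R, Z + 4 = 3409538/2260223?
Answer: -12*√1001171/1673 ≈ -7.1769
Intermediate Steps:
Z = -29178/11711 (Z = -4 + 3409538/2260223 = -4 + 3409538*(1/2260223) = -4 + 17666/11711 = -29178/11711 ≈ -2.4915)
g(Y, A) = 3 (g(Y, A) = -2 - 1*(-5) = -2 + 5 = 3)
s(n, y) = 54 (s(n, y) = 18*3 = 54)
F = 12*√1001171/1673 (F = √(54 - 29178/11711) = √(603216/11711) = 12*√1001171/1673 ≈ 7.1769)
-F = -12*√1001171/1673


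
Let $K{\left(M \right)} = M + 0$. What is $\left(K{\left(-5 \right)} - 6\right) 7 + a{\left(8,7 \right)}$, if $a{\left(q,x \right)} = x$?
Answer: $-70$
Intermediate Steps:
$K{\left(M \right)} = M$
$\left(K{\left(-5 \right)} - 6\right) 7 + a{\left(8,7 \right)} = \left(-5 - 6\right) 7 + 7 = \left(-11\right) 7 + 7 = -77 + 7 = -70$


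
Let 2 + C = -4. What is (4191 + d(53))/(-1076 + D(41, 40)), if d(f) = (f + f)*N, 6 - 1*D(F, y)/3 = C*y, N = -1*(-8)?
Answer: -5039/338 ≈ -14.908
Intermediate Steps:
N = 8
C = -6 (C = -2 - 4 = -6)
D(F, y) = 18 + 18*y (D(F, y) = 18 - (-18)*y = 18 + 18*y)
d(f) = 16*f (d(f) = (f + f)*8 = (2*f)*8 = 16*f)
(4191 + d(53))/(-1076 + D(41, 40)) = (4191 + 16*53)/(-1076 + (18 + 18*40)) = (4191 + 848)/(-1076 + (18 + 720)) = 5039/(-1076 + 738) = 5039/(-338) = 5039*(-1/338) = -5039/338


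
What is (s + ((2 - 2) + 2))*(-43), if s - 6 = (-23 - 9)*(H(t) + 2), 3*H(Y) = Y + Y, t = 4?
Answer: 18232/3 ≈ 6077.3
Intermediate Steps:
H(Y) = 2*Y/3 (H(Y) = (Y + Y)/3 = (2*Y)/3 = 2*Y/3)
s = -430/3 (s = 6 + (-23 - 9)*((2/3)*4 + 2) = 6 - 32*(8/3 + 2) = 6 - 32*14/3 = 6 - 448/3 = -430/3 ≈ -143.33)
(s + ((2 - 2) + 2))*(-43) = (-430/3 + ((2 - 2) + 2))*(-43) = (-430/3 + (0 + 2))*(-43) = (-430/3 + 2)*(-43) = -424/3*(-43) = 18232/3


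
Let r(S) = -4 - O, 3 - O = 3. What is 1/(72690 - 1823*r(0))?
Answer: 1/79982 ≈ 1.2503e-5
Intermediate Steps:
O = 0 (O = 3 - 1*3 = 3 - 3 = 0)
r(S) = -4 (r(S) = -4 - 1*0 = -4 + 0 = -4)
1/(72690 - 1823*r(0)) = 1/(72690 - 1823*(-4)) = 1/(72690 + 7292) = 1/79982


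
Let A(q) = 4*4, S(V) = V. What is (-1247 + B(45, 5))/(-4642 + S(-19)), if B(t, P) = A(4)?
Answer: 1231/4661 ≈ 0.26411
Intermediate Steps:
A(q) = 16
B(t, P) = 16
(-1247 + B(45, 5))/(-4642 + S(-19)) = (-1247 + 16)/(-4642 - 19) = -1231/(-4661) = -1231*(-1/4661) = 1231/4661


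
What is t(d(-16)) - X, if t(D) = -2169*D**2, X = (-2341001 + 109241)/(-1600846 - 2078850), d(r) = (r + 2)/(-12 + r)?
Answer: -499386729/919924 ≈ -542.86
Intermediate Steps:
d(r) = (2 + r)/(-12 + r)
X = 139485/229981 (X = -2231760/(-3679696) = -2231760*(-1/3679696) = 139485/229981 ≈ 0.60651)
t(d(-16)) - X = -2169*(2 - 16)**2/(-12 - 16)**2 - 1*139485/229981 = -2169*(-14/(-28))**2 - 139485/229981 = -2169*(-1/28*(-14))**2 - 139485/229981 = -2169*(1/2)**2 - 139485/229981 = -2169*1/4 - 139485/229981 = -2169/4 - 139485/229981 = -499386729/919924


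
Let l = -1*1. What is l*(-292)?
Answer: 292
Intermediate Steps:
l = -1
l*(-292) = -1*(-292) = 292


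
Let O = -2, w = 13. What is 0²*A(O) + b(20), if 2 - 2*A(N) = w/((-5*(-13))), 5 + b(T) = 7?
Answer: 2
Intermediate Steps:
b(T) = 2 (b(T) = -5 + 7 = 2)
A(N) = 9/10 (A(N) = 1 - 13/(2*((-5*(-13)))) = 1 - 13/(2*65) = 1 - ½*⅕ = 1 - ⅒ = 9/10)
0²*A(O) + b(20) = 0²*(9/10) + 2 = 0*(9/10) + 2 = 0 + 2 = 2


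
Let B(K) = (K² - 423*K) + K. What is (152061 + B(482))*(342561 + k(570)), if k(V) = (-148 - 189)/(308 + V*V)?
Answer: 20161930832561331/325208 ≈ 6.1997e+10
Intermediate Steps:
B(K) = K² - 422*K
k(V) = -337/(308 + V²)
(152061 + B(482))*(342561 + k(570)) = (152061 + 482*(-422 + 482))*(342561 - 337/(308 + 570²)) = (152061 + 482*60)*(342561 - 337/(308 + 324900)) = (152061 + 28920)*(342561 - 337/325208) = 180981*(342561 - 337*1/325208) = 180981*(342561 - 337/325208) = 180981*(111403577351/325208) = 20161930832561331/325208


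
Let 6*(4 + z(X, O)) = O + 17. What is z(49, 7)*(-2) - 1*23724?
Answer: -23724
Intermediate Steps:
z(X, O) = -7/6 + O/6 (z(X, O) = -4 + (O + 17)/6 = -4 + (17 + O)/6 = -4 + (17/6 + O/6) = -7/6 + O/6)
z(49, 7)*(-2) - 1*23724 = (-7/6 + (⅙)*7)*(-2) - 1*23724 = (-7/6 + 7/6)*(-2) - 23724 = 0*(-2) - 23724 = 0 - 23724 = -23724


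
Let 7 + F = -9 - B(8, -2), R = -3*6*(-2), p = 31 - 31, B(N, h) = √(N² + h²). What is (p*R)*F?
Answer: 0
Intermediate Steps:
p = 0
R = 36 (R = -18*(-2) = 36)
F = -16 - 2*√17 (F = -7 + (-9 - √(8² + (-2)²)) = -7 + (-9 - √(64 + 4)) = -7 + (-9 - √68) = -7 + (-9 - 2*√17) = -16 - 2*√17 ≈ -24.246)
(p*R)*F = (0*36)*(-16 - 2*√17) = 0*(-16 - 2*√17) = 0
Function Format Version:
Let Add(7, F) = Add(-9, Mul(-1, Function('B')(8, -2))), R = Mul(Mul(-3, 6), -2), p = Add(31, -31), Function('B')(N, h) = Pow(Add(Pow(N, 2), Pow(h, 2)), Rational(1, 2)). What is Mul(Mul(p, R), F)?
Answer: 0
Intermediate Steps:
p = 0
R = 36 (R = Mul(-18, -2) = 36)
F = Add(-16, Mul(-2, Pow(17, Rational(1, 2)))) (F = Add(-7, Add(-9, Mul(-1, Pow(Add(Pow(8, 2), Pow(-2, 2)), Rational(1, 2))))) = Add(-7, Add(-9, Mul(-1, Pow(Add(64, 4), Rational(1, 2))))) = Add(-7, Add(-9, Mul(-1, Pow(68, Rational(1, 2))))) = Add(-7, Add(-9, Mul(-1, Mul(2, Pow(17, Rational(1, 2)))))) = Add(-7, Add(-9, Mul(-2, Pow(17, Rational(1, 2))))) = Add(-16, Mul(-2, Pow(17, Rational(1, 2)))) ≈ -24.246)
Mul(Mul(p, R), F) = Mul(Mul(0, 36), Add(-16, Mul(-2, Pow(17, Rational(1, 2))))) = Mul(0, Add(-16, Mul(-2, Pow(17, Rational(1, 2))))) = 0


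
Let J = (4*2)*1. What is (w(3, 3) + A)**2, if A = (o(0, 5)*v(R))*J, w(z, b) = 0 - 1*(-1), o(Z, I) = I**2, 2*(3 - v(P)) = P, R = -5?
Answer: 1212201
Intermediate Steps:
v(P) = 3 - P/2
J = 8 (J = 8*1 = 8)
w(z, b) = 1 (w(z, b) = 0 + 1 = 1)
A = 1100 (A = (5**2*(3 - 1/2*(-5)))*8 = (25*(3 + 5/2))*8 = (25*(11/2))*8 = (275/2)*8 = 1100)
(w(3, 3) + A)**2 = (1 + 1100)**2 = 1101**2 = 1212201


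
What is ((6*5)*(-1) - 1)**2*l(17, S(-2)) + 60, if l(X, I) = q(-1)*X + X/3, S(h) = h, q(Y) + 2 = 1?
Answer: -32494/3 ≈ -10831.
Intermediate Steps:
q(Y) = -1 (q(Y) = -2 + 1 = -1)
l(X, I) = -2*X/3 (l(X, I) = -X + X/3 = -2*X/3)
((6*5)*(-1) - 1)**2*l(17, S(-2)) + 60 = ((6*5)*(-1) - 1)**2*(-2/3*17) + 60 = (30*(-1) - 1)**2*(-34/3) + 60 = (-30 - 1)**2*(-34/3) + 60 = (-31)**2*(-34/3) + 60 = 961*(-34/3) + 60 = -32674/3 + 60 = -32494/3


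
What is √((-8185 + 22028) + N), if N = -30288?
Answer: I*√16445 ≈ 128.24*I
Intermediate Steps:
√((-8185 + 22028) + N) = √((-8185 + 22028) - 30288) = √(13843 - 30288) = √(-16445) = I*√16445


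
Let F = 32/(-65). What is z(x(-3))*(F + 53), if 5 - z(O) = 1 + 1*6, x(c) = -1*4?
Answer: -6826/65 ≈ -105.02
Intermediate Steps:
x(c) = -4
z(O) = -2 (z(O) = 5 - (1 + 1*6) = 5 - (1 + 6) = 5 - 1*7 = 5 - 7 = -2)
F = -32/65 (F = 32*(-1/65) = -32/65 ≈ -0.49231)
z(x(-3))*(F + 53) = -2*(-32/65 + 53) = -2*3413/65 = -6826/65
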